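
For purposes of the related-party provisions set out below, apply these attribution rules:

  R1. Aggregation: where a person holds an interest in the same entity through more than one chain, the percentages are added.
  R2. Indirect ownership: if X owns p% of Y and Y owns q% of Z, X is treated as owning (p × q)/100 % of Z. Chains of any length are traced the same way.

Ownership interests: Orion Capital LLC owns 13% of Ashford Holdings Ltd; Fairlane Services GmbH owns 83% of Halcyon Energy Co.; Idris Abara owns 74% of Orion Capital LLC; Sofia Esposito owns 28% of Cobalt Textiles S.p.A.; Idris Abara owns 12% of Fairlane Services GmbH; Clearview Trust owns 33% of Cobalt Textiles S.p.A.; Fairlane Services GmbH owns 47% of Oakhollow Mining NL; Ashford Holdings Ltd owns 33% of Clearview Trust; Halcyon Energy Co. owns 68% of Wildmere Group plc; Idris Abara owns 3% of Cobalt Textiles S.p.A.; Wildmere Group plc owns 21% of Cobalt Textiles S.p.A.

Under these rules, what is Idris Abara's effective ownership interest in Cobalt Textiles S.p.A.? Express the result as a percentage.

5.469906%

Chain via Orion Capital LLC → Ashford Holdings Ltd → Clearview Trust (R2): 74% × 13% × 33% × 33% = 1.047618% of Cobalt Textiles S.p.A.
Chain via Fairlane Services GmbH → Halcyon Energy Co. → Wildmere Group plc (R2): 12% × 83% × 68% × 21% = 1.422288% of Cobalt Textiles S.p.A.
Direct interest in Cobalt Textiles S.p.A: 3%.
Aggregating (R1): 1.047618% + 1.422288% + 3% = 5.469906%.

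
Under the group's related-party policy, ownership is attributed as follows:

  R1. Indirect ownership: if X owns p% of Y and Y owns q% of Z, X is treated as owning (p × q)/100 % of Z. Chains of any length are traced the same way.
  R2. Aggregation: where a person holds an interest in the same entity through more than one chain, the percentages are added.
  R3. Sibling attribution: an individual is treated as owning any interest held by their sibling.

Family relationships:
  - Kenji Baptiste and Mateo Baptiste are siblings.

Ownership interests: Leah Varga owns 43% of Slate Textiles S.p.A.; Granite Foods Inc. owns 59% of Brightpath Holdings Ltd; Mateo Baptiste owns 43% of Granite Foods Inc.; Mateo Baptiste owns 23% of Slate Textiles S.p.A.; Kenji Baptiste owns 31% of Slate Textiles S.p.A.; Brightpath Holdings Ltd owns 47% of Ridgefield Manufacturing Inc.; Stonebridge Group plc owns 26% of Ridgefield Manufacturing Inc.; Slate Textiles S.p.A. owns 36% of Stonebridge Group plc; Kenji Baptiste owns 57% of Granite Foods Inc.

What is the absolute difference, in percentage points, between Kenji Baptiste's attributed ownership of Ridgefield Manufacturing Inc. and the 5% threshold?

27.7844

By sibling attribution (R3), Kenji Baptiste is treated as also owning Mateo Baptiste's interest in Granite Foods Inc, giving 57% + 43% = 100%.
By sibling attribution (R3), Kenji Baptiste is treated as also owning Mateo Baptiste's interest in Slate Textiles S.p.A, giving 31% + 23% = 54%.
Chain via Granite Foods Inc. → Brightpath Holdings Ltd (R1): 100% × 59% × 47% = 27.73% of Ridgefield Manufacturing Inc.
Chain via Slate Textiles S.p.A. → Stonebridge Group plc (R1): 54% × 36% × 26% = 5.0544% of Ridgefield Manufacturing Inc.
Aggregating (R2): 27.73% + 5.0544% = 32.7844%.
32.7844% exceeds the 5% threshold by 27.7844 percentage points.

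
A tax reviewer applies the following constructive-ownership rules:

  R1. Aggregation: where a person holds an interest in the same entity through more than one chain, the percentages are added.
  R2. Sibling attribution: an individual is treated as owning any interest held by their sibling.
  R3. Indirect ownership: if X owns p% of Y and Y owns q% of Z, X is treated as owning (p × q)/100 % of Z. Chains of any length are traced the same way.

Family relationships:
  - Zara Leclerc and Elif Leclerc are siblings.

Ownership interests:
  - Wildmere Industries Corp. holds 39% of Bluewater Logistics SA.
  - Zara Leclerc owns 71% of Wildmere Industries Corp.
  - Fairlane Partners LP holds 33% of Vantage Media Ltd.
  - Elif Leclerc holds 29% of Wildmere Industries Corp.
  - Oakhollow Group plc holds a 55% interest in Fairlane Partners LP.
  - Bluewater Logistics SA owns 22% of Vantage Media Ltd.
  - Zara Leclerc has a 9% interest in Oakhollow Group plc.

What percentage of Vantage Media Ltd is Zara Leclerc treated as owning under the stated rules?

10.2135%

By sibling attribution (R2), Zara Leclerc is treated as also owning Elif Leclerc's interest in Wildmere Industries Corp, giving 71% + 29% = 100%.
Chain via Oakhollow Group plc → Fairlane Partners LP (R3): 9% × 55% × 33% = 1.6335% of Vantage Media Ltd.
Chain via Wildmere Industries Corp. → Bluewater Logistics SA (R3): 100% × 39% × 22% = 8.58% of Vantage Media Ltd.
Aggregating (R1): 1.6335% + 8.58% = 10.2135%.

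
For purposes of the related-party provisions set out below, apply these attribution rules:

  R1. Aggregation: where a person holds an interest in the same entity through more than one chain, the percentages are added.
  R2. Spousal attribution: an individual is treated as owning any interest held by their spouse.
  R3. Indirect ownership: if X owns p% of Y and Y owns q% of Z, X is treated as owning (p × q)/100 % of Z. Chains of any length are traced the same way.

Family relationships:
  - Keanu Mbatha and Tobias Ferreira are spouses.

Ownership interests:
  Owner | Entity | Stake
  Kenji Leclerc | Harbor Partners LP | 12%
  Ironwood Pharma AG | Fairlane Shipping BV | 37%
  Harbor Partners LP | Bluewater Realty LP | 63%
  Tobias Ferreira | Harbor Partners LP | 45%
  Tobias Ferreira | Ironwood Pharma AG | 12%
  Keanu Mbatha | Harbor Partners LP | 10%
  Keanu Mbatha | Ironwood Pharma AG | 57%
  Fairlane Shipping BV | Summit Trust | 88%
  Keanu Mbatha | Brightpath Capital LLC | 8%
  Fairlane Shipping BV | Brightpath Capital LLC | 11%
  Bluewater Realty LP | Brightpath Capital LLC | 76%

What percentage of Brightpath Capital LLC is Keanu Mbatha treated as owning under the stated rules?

37.1423%

By spousal attribution (R2), Keanu Mbatha is treated as also owning Tobias Ferreira's interest in Harbor Partners LP, giving 10% + 45% = 55%.
By spousal attribution (R2), Keanu Mbatha is treated as also owning Tobias Ferreira's interest in Ironwood Pharma AG, giving 57% + 12% = 69%.
Chain via Harbor Partners LP → Bluewater Realty LP (R3): 55% × 63% × 76% = 26.334% of Brightpath Capital LLC.
Chain via Ironwood Pharma AG → Fairlane Shipping BV (R3): 69% × 37% × 11% = 2.8083% of Brightpath Capital LLC.
Direct interest in Brightpath Capital LLC: 8%.
Aggregating (R1): 26.334% + 2.8083% + 8% = 37.1423%.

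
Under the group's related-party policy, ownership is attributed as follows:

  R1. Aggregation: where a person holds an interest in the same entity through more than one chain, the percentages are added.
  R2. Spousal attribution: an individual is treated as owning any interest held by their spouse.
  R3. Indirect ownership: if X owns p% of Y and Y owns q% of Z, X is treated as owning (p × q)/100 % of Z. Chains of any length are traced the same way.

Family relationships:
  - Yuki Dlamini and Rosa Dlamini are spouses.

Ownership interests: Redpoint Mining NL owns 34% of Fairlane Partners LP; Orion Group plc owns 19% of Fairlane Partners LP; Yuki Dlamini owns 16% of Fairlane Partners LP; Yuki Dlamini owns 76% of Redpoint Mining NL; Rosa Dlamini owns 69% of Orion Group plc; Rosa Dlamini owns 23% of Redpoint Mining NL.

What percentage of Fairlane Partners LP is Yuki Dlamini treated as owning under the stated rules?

62.77%

By spousal attribution (R2), Yuki Dlamini is treated as also owning Rosa Dlamini's interest in Redpoint Mining NL, giving 76% + 23% = 99%.
By spousal attribution (R2), Yuki Dlamini is treated as owning Rosa Dlamini's 69% interest in Orion Group plc.
Chain via Redpoint Mining NL (R3): 99% × 34% = 33.66% of Fairlane Partners LP.
Direct interest in Fairlane Partners LP: 16%.
Chain via Orion Group plc (R3): 69% × 19% = 13.11% of Fairlane Partners LP.
Aggregating (R1): 33.66% + 16% + 13.11% = 62.77%.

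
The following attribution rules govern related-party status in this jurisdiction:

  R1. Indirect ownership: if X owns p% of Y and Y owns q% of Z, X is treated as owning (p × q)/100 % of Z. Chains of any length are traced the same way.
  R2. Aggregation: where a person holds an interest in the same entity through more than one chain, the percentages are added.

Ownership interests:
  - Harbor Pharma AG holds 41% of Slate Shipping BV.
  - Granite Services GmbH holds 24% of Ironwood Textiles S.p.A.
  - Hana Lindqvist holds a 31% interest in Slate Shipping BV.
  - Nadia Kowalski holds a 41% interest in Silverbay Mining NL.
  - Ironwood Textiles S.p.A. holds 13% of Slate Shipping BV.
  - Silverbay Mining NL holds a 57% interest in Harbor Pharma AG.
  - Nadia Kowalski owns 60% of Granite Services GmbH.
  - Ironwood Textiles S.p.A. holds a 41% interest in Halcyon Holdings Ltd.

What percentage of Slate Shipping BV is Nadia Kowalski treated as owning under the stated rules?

11.4537%

Chain via Silverbay Mining NL → Harbor Pharma AG (R1): 41% × 57% × 41% = 9.5817% of Slate Shipping BV.
Chain via Granite Services GmbH → Ironwood Textiles S.p.A. (R1): 60% × 24% × 13% = 1.872% of Slate Shipping BV.
Aggregating (R2): 9.5817% + 1.872% = 11.4537%.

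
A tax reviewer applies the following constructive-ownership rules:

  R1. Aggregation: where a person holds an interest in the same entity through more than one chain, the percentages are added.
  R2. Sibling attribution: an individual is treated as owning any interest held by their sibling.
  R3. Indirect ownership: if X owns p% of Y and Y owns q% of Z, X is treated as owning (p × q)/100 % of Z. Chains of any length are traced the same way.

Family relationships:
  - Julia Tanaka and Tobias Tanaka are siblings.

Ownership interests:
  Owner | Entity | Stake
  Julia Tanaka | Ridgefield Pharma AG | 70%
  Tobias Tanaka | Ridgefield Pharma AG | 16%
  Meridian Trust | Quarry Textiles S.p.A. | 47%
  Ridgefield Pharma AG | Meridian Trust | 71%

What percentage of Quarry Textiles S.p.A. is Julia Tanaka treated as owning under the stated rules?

28.6982%

By sibling attribution (R2), Julia Tanaka is treated as also owning Tobias Tanaka's interest in Ridgefield Pharma AG, giving 70% + 16% = 86%.
Chain via Ridgefield Pharma AG → Meridian Trust (R3): 86% × 71% × 47% = 28.6982% of Quarry Textiles S.p.A.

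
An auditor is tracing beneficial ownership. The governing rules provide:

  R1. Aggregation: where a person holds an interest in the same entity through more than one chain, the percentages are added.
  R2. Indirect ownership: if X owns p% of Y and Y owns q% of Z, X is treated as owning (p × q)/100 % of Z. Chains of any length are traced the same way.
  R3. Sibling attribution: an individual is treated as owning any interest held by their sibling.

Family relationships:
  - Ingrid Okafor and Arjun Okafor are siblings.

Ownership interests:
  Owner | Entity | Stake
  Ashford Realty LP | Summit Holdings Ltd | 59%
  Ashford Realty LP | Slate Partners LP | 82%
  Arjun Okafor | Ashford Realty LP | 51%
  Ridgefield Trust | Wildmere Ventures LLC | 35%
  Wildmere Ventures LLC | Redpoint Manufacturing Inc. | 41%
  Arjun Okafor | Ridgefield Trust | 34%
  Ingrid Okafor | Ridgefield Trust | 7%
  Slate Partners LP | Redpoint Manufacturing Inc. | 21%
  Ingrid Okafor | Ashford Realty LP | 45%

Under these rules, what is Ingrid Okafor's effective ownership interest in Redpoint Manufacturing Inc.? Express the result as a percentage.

22.4147%

By sibling attribution (R3), Ingrid Okafor is treated as also owning Arjun Okafor's interest in Ridgefield Trust, giving 7% + 34% = 41%.
By sibling attribution (R3), Ingrid Okafor is treated as also owning Arjun Okafor's interest in Ashford Realty LP, giving 45% + 51% = 96%.
Chain via Ridgefield Trust → Wildmere Ventures LLC (R2): 41% × 35% × 41% = 5.8835% of Redpoint Manufacturing Inc.
Chain via Ashford Realty LP → Slate Partners LP (R2): 96% × 82% × 21% = 16.5312% of Redpoint Manufacturing Inc.
Aggregating (R1): 5.8835% + 16.5312% = 22.4147%.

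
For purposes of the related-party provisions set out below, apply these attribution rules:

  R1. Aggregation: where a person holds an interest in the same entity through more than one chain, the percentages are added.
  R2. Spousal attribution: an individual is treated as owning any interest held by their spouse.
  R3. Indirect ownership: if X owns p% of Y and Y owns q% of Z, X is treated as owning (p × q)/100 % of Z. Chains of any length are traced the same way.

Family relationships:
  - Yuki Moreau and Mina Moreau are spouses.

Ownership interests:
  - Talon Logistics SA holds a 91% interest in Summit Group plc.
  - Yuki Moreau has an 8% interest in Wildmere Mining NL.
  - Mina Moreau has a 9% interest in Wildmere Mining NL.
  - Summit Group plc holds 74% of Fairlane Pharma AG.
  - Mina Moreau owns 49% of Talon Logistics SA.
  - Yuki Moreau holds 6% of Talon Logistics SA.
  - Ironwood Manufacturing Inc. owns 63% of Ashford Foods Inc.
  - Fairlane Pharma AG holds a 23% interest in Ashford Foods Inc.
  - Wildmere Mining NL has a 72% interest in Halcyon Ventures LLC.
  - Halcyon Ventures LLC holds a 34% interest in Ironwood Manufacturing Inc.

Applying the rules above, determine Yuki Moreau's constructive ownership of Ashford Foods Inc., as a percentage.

11.140318%

By spousal attribution (R2), Yuki Moreau is treated as also owning Mina Moreau's interest in Talon Logistics SA, giving 6% + 49% = 55%.
By spousal attribution (R2), Yuki Moreau is treated as also owning Mina Moreau's interest in Wildmere Mining NL, giving 8% + 9% = 17%.
Chain via Talon Logistics SA → Summit Group plc → Fairlane Pharma AG (R3): 55% × 91% × 74% × 23% = 8.51851% of Ashford Foods Inc.
Chain via Wildmere Mining NL → Halcyon Ventures LLC → Ironwood Manufacturing Inc. (R3): 17% × 72% × 34% × 63% = 2.621808% of Ashford Foods Inc.
Aggregating (R1): 8.51851% + 2.621808% = 11.140318%.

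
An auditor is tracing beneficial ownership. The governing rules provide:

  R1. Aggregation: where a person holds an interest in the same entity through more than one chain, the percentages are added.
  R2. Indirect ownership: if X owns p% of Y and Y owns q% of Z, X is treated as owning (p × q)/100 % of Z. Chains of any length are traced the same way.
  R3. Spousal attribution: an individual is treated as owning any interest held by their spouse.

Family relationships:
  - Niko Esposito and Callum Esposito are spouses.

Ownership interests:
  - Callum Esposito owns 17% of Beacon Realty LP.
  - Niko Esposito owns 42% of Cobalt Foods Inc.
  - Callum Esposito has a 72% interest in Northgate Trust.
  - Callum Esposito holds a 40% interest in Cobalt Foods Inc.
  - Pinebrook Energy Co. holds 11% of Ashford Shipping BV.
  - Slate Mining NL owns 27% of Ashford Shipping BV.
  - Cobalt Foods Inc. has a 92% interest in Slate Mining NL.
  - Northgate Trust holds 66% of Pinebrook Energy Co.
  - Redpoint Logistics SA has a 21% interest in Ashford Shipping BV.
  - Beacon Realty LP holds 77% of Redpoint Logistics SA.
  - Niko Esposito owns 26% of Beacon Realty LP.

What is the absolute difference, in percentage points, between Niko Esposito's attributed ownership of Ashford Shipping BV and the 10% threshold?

22.5491

By spousal attribution (R3), Niko Esposito is treated as also owning Callum Esposito's interest in Cobalt Foods Inc, giving 42% + 40% = 82%.
By spousal attribution (R3), Niko Esposito is treated as also owning Callum Esposito's interest in Beacon Realty LP, giving 26% + 17% = 43%.
By spousal attribution (R3), Niko Esposito is treated as owning Callum Esposito's 72% interest in Northgate Trust.
Chain via Cobalt Foods Inc. → Slate Mining NL (R2): 82% × 92% × 27% = 20.3688% of Ashford Shipping BV.
Chain via Beacon Realty LP → Redpoint Logistics SA (R2): 43% × 77% × 21% = 6.9531% of Ashford Shipping BV.
Chain via Northgate Trust → Pinebrook Energy Co. (R2): 72% × 66% × 11% = 5.2272% of Ashford Shipping BV.
Aggregating (R1): 20.3688% + 6.9531% + 5.2272% = 32.5491%.
32.5491% exceeds the 10% threshold by 22.5491 percentage points.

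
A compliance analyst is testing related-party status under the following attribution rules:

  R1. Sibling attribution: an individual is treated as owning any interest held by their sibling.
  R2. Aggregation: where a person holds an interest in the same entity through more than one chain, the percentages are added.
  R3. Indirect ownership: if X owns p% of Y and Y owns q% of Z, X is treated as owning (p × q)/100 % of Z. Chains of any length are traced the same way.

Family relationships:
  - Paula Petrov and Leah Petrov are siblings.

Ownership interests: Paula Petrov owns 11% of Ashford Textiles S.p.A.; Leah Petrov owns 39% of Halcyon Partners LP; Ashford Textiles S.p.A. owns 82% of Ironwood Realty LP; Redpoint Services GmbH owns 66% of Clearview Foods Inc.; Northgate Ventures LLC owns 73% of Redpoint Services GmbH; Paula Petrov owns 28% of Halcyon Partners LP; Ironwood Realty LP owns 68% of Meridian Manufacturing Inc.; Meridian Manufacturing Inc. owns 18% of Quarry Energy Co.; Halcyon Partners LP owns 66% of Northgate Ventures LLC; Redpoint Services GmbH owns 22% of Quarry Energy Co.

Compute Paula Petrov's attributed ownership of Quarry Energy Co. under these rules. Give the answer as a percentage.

By sibling attribution (R1), Paula Petrov is treated as also owning Leah Petrov's interest in Halcyon Partners LP, giving 28% + 39% = 67%.
Chain via Ashford Textiles S.p.A. → Ironwood Realty LP → Meridian Manufacturing Inc. (R3): 11% × 82% × 68% × 18% = 1.104048% of Quarry Energy Co.
Chain via Halcyon Partners LP → Northgate Ventures LLC → Redpoint Services GmbH (R3): 67% × 66% × 73% × 22% = 7.101732% of Quarry Energy Co.
Aggregating (R2): 1.104048% + 7.101732% = 8.20578%.

8.20578%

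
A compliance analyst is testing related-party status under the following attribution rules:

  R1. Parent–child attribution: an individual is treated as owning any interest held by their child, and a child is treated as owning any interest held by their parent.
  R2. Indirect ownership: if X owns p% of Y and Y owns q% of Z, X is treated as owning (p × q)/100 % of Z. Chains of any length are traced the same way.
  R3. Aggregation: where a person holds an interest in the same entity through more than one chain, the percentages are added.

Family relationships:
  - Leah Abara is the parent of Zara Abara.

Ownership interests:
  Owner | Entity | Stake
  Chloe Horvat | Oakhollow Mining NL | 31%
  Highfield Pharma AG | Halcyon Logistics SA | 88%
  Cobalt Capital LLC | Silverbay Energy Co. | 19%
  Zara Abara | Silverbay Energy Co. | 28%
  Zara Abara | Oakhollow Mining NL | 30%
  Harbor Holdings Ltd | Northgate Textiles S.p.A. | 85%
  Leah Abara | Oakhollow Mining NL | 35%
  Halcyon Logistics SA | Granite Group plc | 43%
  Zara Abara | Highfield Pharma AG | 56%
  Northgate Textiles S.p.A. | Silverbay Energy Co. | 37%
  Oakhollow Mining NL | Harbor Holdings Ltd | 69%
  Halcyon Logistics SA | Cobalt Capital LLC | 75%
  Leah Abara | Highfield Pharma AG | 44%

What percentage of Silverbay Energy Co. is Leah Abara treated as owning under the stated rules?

By parent–child attribution (R1), Leah Abara is treated as also owning Zara Abara's interest in Highfield Pharma AG, giving 44% + 56% = 100%.
By parent–child attribution (R1), Leah Abara is treated as also owning Zara Abara's interest in Oakhollow Mining NL, giving 35% + 30% = 65%.
By parent–child attribution (R1), Leah Abara is treated as owning Zara Abara's 28% interest in Silverbay Energy Co.
Chain via Highfield Pharma AG → Halcyon Logistics SA → Cobalt Capital LLC (R2): 100% × 88% × 75% × 19% = 12.54% of Silverbay Energy Co.
Chain via Oakhollow Mining NL → Harbor Holdings Ltd → Northgate Textiles S.p.A. (R2): 65% × 69% × 85% × 37% = 14.105325% of Silverbay Energy Co.
Direct interest in Silverbay Energy Co: 28%.
Aggregating (R3): 12.54% + 14.105325% + 28% = 54.645325%.

54.645325%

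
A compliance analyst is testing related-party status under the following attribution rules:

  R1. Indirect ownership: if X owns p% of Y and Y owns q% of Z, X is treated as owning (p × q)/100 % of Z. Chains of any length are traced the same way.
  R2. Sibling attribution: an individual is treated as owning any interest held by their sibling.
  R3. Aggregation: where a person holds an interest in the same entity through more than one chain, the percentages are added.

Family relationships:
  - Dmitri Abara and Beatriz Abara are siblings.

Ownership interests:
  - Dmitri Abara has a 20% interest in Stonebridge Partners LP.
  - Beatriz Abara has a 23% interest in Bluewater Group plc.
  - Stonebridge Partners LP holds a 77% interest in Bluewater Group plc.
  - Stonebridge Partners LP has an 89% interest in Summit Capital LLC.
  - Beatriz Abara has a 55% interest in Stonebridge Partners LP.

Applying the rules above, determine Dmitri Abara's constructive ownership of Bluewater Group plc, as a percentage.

By sibling attribution (R2), Dmitri Abara is treated as also owning Beatriz Abara's interest in Stonebridge Partners LP, giving 20% + 55% = 75%.
By sibling attribution (R2), Dmitri Abara is treated as owning Beatriz Abara's 23% interest in Bluewater Group plc.
Chain via Stonebridge Partners LP (R1): 75% × 77% = 57.75% of Bluewater Group plc.
Direct interest in Bluewater Group plc: 23%.
Aggregating (R3): 57.75% + 23% = 80.75%.

80.75%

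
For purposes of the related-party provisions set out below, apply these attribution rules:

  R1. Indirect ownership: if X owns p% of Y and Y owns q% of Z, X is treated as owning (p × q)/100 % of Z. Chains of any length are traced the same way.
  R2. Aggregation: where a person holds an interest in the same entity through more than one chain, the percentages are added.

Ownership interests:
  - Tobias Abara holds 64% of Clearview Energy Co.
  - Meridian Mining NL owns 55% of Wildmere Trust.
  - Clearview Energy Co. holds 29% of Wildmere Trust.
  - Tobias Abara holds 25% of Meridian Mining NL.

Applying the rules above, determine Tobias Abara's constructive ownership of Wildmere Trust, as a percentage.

Chain via Clearview Energy Co. (R1): 64% × 29% = 18.56% of Wildmere Trust.
Chain via Meridian Mining NL (R1): 25% × 55% = 13.75% of Wildmere Trust.
Aggregating (R2): 18.56% + 13.75% = 32.31%.

32.31%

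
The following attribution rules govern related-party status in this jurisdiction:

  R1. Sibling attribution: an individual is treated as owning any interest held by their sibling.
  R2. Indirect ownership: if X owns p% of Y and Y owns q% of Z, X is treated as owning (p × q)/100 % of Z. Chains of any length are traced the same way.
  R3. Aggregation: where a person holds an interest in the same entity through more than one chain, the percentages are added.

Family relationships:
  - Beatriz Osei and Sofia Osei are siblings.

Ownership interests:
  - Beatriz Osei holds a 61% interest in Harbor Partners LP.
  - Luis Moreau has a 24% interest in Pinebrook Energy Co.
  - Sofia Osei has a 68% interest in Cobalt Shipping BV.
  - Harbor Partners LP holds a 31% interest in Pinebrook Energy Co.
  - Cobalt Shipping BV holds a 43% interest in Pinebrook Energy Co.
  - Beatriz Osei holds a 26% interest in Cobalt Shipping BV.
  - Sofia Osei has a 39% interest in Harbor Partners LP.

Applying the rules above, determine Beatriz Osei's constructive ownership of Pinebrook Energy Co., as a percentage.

By sibling attribution (R1), Beatriz Osei is treated as also owning Sofia Osei's interest in Cobalt Shipping BV, giving 26% + 68% = 94%.
By sibling attribution (R1), Beatriz Osei is treated as also owning Sofia Osei's interest in Harbor Partners LP, giving 61% + 39% = 100%.
Chain via Cobalt Shipping BV (R2): 94% × 43% = 40.42% of Pinebrook Energy Co.
Chain via Harbor Partners LP (R2): 100% × 31% = 31% of Pinebrook Energy Co.
Aggregating (R3): 40.42% + 31% = 71.42%.

71.42%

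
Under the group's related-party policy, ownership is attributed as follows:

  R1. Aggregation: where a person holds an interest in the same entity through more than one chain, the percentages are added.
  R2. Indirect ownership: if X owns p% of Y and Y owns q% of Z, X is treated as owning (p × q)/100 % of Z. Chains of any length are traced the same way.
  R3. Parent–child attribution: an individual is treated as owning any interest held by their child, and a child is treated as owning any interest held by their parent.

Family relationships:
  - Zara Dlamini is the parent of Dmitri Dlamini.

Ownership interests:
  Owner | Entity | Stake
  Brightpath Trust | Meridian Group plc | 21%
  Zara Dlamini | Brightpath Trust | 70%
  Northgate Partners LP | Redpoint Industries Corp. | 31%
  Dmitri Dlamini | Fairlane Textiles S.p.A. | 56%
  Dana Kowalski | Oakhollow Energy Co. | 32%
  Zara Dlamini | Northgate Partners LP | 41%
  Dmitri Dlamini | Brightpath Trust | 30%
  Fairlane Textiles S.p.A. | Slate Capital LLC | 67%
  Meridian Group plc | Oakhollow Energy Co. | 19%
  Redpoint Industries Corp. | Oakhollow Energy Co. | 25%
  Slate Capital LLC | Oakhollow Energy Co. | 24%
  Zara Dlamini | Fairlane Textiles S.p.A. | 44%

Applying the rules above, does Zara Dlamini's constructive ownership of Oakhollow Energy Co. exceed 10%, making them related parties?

Yes

By parent–child attribution (R3), Zara Dlamini is treated as also owning Dmitri Dlamini's interest in Brightpath Trust, giving 70% + 30% = 100%.
By parent–child attribution (R3), Zara Dlamini is treated as also owning Dmitri Dlamini's interest in Fairlane Textiles S.p.A, giving 44% + 56% = 100%.
Chain via Northgate Partners LP → Redpoint Industries Corp. (R2): 41% × 31% × 25% = 3.1775% of Oakhollow Energy Co.
Chain via Brightpath Trust → Meridian Group plc (R2): 100% × 21% × 19% = 3.99% of Oakhollow Energy Co.
Chain via Fairlane Textiles S.p.A. → Slate Capital LLC (R2): 100% × 67% × 24% = 16.08% of Oakhollow Energy Co.
Aggregating (R1): 3.1775% + 3.99% + 16.08% = 23.2475%.
23.2475% exceeds the 10% threshold, so Zara is a related party to Oakhollow Energy Co.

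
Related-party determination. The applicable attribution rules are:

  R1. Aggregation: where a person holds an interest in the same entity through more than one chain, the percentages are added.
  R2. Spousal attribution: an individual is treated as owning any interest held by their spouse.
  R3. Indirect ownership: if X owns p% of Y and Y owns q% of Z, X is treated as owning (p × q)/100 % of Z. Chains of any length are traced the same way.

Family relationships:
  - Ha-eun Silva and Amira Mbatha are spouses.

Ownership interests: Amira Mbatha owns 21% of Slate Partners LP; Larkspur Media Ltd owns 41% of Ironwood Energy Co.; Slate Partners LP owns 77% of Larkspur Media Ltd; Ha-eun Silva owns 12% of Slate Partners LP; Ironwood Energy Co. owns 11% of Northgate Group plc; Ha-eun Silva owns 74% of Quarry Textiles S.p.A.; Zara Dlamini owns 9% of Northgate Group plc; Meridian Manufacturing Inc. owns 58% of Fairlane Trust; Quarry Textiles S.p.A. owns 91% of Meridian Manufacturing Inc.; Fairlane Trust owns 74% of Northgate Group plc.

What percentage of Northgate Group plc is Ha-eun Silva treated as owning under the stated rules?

By spousal attribution (R2), Ha-eun Silva is treated as also owning Amira Mbatha's interest in Slate Partners LP, giving 12% + 21% = 33%.
Chain via Slate Partners LP → Larkspur Media Ltd → Ironwood Energy Co. (R3): 33% × 77% × 41% × 11% = 1.145991% of Northgate Group plc.
Chain via Quarry Textiles S.p.A. → Meridian Manufacturing Inc. → Fairlane Trust (R3): 74% × 91% × 58% × 74% = 28.902328% of Northgate Group plc.
Aggregating (R1): 1.145991% + 28.902328% = 30.048319%.

30.048319%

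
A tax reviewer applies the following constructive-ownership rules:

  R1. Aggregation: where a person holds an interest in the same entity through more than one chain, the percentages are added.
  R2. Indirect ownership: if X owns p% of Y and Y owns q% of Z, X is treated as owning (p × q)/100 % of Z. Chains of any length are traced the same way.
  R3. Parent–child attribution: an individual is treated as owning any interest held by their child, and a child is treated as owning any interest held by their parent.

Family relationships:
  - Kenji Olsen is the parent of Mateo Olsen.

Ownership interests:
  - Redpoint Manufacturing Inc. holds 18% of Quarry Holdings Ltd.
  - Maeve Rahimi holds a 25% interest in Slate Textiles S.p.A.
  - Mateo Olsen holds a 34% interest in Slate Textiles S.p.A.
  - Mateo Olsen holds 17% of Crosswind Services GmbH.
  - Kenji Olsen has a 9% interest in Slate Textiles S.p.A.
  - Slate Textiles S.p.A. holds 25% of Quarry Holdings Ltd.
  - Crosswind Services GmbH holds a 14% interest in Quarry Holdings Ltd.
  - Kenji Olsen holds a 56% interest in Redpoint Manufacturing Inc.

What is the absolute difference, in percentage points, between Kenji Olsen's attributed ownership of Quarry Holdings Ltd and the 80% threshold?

56.79

By parent–child attribution (R3), Kenji Olsen is treated as also owning Mateo Olsen's interest in Slate Textiles S.p.A, giving 9% + 34% = 43%.
By parent–child attribution (R3), Kenji Olsen is treated as owning Mateo Olsen's 17% interest in Crosswind Services GmbH.
Chain via Redpoint Manufacturing Inc. (R2): 56% × 18% = 10.08% of Quarry Holdings Ltd.
Chain via Slate Textiles S.p.A. (R2): 43% × 25% = 10.75% of Quarry Holdings Ltd.
Chain via Crosswind Services GmbH (R2): 17% × 14% = 2.38% of Quarry Holdings Ltd.
Aggregating (R1): 10.08% + 10.75% + 2.38% = 23.21%.
23.21% falls short of the 80% threshold by 56.79 percentage points.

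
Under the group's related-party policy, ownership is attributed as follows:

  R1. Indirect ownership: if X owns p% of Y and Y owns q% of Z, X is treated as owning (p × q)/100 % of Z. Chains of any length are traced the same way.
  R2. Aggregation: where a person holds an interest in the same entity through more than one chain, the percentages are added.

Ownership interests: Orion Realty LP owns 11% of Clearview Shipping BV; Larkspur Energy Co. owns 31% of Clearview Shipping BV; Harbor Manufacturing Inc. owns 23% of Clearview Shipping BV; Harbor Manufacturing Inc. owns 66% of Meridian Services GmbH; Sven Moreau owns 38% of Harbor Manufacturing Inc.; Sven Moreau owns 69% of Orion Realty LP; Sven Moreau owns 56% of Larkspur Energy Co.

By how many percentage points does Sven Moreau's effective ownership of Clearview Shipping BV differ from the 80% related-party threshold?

46.31

Chain via Larkspur Energy Co. (R1): 56% × 31% = 17.36% of Clearview Shipping BV.
Chain via Orion Realty LP (R1): 69% × 11% = 7.59% of Clearview Shipping BV.
Chain via Harbor Manufacturing Inc. (R1): 38% × 23% = 8.74% of Clearview Shipping BV.
Aggregating (R2): 17.36% + 7.59% + 8.74% = 33.69%.
33.69% falls short of the 80% threshold by 46.31 percentage points.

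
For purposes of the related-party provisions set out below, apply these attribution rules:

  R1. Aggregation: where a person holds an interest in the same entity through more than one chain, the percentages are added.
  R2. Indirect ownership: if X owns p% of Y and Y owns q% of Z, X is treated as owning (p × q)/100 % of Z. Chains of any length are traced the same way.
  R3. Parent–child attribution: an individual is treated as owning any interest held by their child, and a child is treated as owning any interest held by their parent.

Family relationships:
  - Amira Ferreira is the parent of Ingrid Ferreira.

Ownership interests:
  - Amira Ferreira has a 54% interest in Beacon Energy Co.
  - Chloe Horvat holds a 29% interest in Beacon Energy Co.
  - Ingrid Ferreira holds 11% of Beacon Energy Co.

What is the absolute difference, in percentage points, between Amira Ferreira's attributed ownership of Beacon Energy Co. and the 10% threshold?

55

By parent–child attribution (R3), Amira Ferreira is treated as also owning Ingrid Ferreira's interest in Beacon Energy Co, giving 54% + 11% = 65%.
Direct interest in Beacon Energy Co: 65%.
65% exceeds the 10% threshold by 55 percentage points.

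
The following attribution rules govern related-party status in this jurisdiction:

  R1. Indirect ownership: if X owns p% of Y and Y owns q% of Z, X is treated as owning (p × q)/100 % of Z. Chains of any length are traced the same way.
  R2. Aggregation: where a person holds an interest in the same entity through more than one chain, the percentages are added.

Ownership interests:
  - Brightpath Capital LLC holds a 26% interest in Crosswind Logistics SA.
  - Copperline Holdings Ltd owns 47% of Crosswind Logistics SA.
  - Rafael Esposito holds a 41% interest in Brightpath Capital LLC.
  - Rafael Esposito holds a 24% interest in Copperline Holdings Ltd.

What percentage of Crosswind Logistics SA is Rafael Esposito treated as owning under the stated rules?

Chain via Brightpath Capital LLC (R1): 41% × 26% = 10.66% of Crosswind Logistics SA.
Chain via Copperline Holdings Ltd (R1): 24% × 47% = 11.28% of Crosswind Logistics SA.
Aggregating (R2): 10.66% + 11.28% = 21.94%.

21.94%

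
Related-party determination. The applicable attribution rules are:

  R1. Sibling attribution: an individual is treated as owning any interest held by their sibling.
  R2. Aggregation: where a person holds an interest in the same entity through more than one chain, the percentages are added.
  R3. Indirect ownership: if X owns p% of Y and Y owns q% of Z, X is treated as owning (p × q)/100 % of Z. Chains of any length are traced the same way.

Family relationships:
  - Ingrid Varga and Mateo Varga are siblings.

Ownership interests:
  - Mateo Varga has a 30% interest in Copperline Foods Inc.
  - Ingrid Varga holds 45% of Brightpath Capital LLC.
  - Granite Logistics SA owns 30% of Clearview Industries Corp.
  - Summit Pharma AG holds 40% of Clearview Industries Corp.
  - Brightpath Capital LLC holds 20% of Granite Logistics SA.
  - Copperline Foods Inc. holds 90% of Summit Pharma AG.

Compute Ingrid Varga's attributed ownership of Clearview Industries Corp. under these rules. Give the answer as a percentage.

By sibling attribution (R1), Ingrid Varga is treated as owning Mateo Varga's 30% interest in Copperline Foods Inc.
Chain via Brightpath Capital LLC → Granite Logistics SA (R3): 45% × 20% × 30% = 2.7% of Clearview Industries Corp.
Chain via Copperline Foods Inc. → Summit Pharma AG (R3): 30% × 90% × 40% = 10.8% of Clearview Industries Corp.
Aggregating (R2): 2.7% + 10.8% = 13.5%.

13.5%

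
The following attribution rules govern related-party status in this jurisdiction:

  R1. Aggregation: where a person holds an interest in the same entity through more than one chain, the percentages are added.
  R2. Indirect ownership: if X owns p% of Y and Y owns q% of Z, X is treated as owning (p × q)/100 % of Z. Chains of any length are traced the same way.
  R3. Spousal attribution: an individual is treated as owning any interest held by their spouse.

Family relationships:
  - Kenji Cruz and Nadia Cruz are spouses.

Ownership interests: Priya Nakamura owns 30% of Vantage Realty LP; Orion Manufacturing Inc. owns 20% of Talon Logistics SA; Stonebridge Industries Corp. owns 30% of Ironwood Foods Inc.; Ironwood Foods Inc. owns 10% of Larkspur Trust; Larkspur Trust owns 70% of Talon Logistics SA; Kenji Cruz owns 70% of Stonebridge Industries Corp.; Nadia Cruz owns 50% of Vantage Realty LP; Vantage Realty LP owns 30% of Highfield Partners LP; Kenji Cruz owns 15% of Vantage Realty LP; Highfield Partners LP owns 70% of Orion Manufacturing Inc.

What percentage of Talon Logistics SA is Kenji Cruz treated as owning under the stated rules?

4.2%

By spousal attribution (R3), Kenji Cruz is treated as also owning Nadia Cruz's interest in Vantage Realty LP, giving 15% + 50% = 65%.
Chain via Vantage Realty LP → Highfield Partners LP → Orion Manufacturing Inc. (R2): 65% × 30% × 70% × 20% = 2.73% of Talon Logistics SA.
Chain via Stonebridge Industries Corp. → Ironwood Foods Inc. → Larkspur Trust (R2): 70% × 30% × 10% × 70% = 1.47% of Talon Logistics SA.
Aggregating (R1): 2.73% + 1.47% = 4.2%.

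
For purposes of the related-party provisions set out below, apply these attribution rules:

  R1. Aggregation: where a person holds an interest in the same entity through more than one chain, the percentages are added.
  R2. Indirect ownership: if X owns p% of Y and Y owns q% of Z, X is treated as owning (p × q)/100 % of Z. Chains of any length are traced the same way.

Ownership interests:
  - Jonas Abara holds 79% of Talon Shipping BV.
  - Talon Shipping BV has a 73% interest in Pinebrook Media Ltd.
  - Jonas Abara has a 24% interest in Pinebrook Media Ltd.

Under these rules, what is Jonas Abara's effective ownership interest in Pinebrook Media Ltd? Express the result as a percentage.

81.67%

Chain via Talon Shipping BV (R2): 79% × 73% = 57.67% of Pinebrook Media Ltd.
Direct interest in Pinebrook Media Ltd: 24%.
Aggregating (R1): 57.67% + 24% = 81.67%.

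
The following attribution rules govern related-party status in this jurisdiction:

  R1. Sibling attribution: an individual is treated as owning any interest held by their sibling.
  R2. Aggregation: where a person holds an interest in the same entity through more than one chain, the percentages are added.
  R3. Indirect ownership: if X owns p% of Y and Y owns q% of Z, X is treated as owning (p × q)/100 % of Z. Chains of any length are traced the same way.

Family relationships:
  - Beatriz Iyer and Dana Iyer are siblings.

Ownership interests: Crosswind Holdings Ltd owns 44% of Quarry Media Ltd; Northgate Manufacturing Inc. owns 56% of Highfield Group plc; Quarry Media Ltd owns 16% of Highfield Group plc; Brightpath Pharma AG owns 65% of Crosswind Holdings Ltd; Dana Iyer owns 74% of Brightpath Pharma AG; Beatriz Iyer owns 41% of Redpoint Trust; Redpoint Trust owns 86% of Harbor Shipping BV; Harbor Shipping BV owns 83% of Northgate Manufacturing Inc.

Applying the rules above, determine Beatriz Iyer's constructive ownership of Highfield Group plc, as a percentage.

By sibling attribution (R1), Beatriz Iyer is treated as owning Dana Iyer's 74% interest in Brightpath Pharma AG.
Chain via Redpoint Trust → Harbor Shipping BV → Northgate Manufacturing Inc. (R3): 41% × 86% × 83% × 56% = 16.388848% of Highfield Group plc.
Chain via Brightpath Pharma AG → Crosswind Holdings Ltd → Quarry Media Ltd (R3): 74% × 65% × 44% × 16% = 3.38624% of Highfield Group plc.
Aggregating (R2): 16.388848% + 3.38624% = 19.775088%.

19.775088%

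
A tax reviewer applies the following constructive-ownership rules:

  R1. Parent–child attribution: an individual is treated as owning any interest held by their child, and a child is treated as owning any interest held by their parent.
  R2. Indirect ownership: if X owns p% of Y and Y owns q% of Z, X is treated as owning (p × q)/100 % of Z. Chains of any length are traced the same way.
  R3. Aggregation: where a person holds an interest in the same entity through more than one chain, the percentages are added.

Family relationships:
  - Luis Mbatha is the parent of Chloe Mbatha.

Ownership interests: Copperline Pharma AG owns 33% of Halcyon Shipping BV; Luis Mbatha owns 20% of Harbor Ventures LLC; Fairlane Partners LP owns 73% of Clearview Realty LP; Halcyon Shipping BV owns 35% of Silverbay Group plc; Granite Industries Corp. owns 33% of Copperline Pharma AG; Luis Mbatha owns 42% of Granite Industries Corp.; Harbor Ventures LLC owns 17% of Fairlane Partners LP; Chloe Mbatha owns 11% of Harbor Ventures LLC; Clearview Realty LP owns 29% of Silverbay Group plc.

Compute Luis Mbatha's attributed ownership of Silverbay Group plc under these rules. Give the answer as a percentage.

2.716489%

By parent–child attribution (R1), Luis Mbatha is treated as also owning Chloe Mbatha's interest in Harbor Ventures LLC, giving 20% + 11% = 31%.
Chain via Harbor Ventures LLC → Fairlane Partners LP → Clearview Realty LP (R2): 31% × 17% × 73% × 29% = 1.115659% of Silverbay Group plc.
Chain via Granite Industries Corp. → Copperline Pharma AG → Halcyon Shipping BV (R2): 42% × 33% × 33% × 35% = 1.60083% of Silverbay Group plc.
Aggregating (R3): 1.115659% + 1.60083% = 2.716489%.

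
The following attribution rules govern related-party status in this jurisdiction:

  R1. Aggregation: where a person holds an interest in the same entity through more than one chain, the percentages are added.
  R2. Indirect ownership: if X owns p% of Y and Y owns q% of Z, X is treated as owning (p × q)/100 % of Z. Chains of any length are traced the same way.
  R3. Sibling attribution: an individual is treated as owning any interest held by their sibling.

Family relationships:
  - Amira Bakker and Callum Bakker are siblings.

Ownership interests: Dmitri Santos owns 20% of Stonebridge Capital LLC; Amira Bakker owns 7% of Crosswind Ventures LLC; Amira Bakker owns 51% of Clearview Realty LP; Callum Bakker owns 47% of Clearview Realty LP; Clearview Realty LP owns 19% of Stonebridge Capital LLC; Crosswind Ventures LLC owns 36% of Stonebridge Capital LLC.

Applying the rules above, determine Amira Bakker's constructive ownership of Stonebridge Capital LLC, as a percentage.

21.14%

By sibling attribution (R3), Amira Bakker is treated as also owning Callum Bakker's interest in Clearview Realty LP, giving 51% + 47% = 98%.
Chain via Clearview Realty LP (R2): 98% × 19% = 18.62% of Stonebridge Capital LLC.
Chain via Crosswind Ventures LLC (R2): 7% × 36% = 2.52% of Stonebridge Capital LLC.
Aggregating (R1): 18.62% + 2.52% = 21.14%.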